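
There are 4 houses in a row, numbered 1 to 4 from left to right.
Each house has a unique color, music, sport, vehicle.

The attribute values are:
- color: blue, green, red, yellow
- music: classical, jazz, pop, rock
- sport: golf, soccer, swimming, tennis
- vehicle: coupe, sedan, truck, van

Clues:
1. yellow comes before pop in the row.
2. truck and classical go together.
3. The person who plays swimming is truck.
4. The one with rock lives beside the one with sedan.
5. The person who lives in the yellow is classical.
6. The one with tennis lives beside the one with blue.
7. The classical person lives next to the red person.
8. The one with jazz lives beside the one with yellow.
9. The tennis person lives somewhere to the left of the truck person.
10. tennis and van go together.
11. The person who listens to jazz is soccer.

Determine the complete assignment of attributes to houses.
Solution:

House | Color | Music | Sport | Vehicle
---------------------------------------
  1   | green | rock | tennis | van
  2   | blue | jazz | soccer | sedan
  3   | yellow | classical | swimming | truck
  4   | red | pop | golf | coupe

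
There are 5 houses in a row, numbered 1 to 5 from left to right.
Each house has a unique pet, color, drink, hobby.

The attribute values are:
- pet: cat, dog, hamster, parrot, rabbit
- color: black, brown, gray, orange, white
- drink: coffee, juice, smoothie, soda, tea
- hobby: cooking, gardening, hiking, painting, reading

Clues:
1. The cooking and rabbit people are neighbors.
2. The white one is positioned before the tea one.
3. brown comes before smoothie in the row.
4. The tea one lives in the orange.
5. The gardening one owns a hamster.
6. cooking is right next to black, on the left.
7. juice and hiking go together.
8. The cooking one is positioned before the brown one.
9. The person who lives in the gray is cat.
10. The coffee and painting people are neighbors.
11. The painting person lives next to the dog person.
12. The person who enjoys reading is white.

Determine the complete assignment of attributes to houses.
Solution:

House | Pet | Color | Drink | Hobby
-----------------------------------
  1   | cat | gray | coffee | cooking
  2   | rabbit | black | soda | painting
  3   | dog | brown | juice | hiking
  4   | parrot | white | smoothie | reading
  5   | hamster | orange | tea | gardening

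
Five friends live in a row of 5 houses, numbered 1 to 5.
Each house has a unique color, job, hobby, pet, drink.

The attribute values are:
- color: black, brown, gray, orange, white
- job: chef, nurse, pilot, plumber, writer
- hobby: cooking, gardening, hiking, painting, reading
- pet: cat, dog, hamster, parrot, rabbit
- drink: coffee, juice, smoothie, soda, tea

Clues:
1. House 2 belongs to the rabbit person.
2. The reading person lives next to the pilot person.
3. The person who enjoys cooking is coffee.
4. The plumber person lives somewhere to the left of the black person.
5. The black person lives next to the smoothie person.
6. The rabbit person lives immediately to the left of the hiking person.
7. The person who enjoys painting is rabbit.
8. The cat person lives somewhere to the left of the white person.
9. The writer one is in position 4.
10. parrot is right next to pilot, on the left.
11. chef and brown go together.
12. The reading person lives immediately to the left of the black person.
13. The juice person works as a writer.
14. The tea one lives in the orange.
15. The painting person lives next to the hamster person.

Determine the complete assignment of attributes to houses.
Solution:

House | Color | Job | Hobby | Pet | Drink
-----------------------------------------
  1   | orange | plumber | reading | parrot | tea
  2   | black | pilot | painting | rabbit | soda
  3   | brown | chef | hiking | hamster | smoothie
  4   | gray | writer | gardening | cat | juice
  5   | white | nurse | cooking | dog | coffee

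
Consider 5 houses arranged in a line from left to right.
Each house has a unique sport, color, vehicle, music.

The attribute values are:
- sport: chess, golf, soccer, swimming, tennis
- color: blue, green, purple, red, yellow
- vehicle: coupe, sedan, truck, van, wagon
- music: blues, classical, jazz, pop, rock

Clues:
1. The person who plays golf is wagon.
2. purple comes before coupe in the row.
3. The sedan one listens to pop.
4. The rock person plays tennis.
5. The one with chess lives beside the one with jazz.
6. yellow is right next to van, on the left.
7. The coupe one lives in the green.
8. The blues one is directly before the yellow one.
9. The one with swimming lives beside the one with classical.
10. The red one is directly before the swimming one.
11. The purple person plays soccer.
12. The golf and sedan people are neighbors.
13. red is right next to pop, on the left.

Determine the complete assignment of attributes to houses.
Solution:

House | Sport | Color | Vehicle | Music
---------------------------------------
  1   | golf | red | wagon | blues
  2   | swimming | yellow | sedan | pop
  3   | chess | blue | van | classical
  4   | soccer | purple | truck | jazz
  5   | tennis | green | coupe | rock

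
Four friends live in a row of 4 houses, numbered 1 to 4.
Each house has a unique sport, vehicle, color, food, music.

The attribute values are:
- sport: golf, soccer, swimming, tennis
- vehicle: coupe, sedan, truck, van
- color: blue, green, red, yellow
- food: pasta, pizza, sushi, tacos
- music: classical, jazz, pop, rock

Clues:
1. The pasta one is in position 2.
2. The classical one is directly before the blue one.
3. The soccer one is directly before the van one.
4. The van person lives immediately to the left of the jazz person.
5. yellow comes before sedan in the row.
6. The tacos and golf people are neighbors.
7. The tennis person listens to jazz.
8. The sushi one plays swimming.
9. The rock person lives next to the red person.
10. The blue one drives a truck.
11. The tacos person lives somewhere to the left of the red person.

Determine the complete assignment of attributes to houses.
Solution:

House | Sport | Vehicle | Color | Food | Music
----------------------------------------------
  1   | soccer | coupe | yellow | tacos | rock
  2   | golf | van | red | pasta | classical
  3   | tennis | truck | blue | pizza | jazz
  4   | swimming | sedan | green | sushi | pop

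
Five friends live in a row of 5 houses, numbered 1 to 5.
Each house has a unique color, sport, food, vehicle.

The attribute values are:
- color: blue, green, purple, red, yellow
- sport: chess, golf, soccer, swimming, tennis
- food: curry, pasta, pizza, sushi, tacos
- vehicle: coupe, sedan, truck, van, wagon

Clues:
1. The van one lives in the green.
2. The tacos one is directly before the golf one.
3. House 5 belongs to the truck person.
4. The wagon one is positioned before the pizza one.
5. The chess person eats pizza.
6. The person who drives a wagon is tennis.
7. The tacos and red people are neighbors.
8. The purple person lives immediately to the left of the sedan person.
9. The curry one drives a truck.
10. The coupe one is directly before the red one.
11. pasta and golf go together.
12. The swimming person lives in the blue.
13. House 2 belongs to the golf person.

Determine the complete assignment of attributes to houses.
Solution:

House | Color | Sport | Food | Vehicle
--------------------------------------
  1   | purple | soccer | tacos | coupe
  2   | red | golf | pasta | sedan
  3   | yellow | tennis | sushi | wagon
  4   | green | chess | pizza | van
  5   | blue | swimming | curry | truck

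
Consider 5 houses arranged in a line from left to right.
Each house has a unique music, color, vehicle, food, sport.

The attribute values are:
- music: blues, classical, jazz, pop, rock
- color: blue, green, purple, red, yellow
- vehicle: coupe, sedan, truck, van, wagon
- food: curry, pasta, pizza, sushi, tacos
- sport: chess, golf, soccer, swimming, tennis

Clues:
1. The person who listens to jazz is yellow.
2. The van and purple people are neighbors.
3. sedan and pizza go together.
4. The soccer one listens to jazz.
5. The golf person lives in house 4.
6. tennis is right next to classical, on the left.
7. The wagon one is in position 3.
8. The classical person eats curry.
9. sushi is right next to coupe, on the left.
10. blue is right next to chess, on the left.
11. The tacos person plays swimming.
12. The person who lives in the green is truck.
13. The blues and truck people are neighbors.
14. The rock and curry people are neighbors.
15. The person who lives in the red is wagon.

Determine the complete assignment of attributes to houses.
Solution:

House | Music | Color | Vehicle | Food | Sport
----------------------------------------------
  1   | rock | blue | van | sushi | tennis
  2   | classical | purple | coupe | curry | chess
  3   | blues | red | wagon | tacos | swimming
  4   | pop | green | truck | pasta | golf
  5   | jazz | yellow | sedan | pizza | soccer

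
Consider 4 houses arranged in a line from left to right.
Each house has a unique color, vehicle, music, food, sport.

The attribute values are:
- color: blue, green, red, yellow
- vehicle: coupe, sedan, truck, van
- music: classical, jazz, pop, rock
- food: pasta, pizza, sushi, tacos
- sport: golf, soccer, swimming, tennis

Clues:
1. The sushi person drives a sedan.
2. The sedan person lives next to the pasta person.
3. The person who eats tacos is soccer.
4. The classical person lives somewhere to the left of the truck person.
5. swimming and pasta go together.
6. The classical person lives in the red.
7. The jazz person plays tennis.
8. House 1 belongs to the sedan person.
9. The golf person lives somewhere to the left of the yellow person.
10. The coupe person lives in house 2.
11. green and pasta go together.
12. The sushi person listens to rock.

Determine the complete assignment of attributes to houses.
Solution:

House | Color | Vehicle | Music | Food | Sport
----------------------------------------------
  1   | blue | sedan | rock | sushi | golf
  2   | green | coupe | pop | pasta | swimming
  3   | red | van | classical | tacos | soccer
  4   | yellow | truck | jazz | pizza | tennis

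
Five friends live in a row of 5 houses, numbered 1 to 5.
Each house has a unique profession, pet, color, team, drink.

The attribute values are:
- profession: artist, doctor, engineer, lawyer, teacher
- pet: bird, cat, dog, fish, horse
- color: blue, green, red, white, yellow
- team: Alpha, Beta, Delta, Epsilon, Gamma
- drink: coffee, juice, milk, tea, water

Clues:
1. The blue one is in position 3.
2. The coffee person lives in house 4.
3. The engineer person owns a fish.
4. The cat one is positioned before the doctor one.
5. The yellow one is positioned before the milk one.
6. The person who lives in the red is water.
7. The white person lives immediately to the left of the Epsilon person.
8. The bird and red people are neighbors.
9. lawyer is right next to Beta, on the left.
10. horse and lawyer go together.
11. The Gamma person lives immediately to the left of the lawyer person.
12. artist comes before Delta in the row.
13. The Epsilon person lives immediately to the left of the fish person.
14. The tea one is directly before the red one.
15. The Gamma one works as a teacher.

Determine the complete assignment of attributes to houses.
Solution:

House | Profession | Pet | Color | Team | Drink
-----------------------------------------------
  1   | teacher | bird | white | Gamma | tea
  2   | lawyer | horse | red | Epsilon | water
  3   | engineer | fish | blue | Beta | juice
  4   | artist | cat | yellow | Alpha | coffee
  5   | doctor | dog | green | Delta | milk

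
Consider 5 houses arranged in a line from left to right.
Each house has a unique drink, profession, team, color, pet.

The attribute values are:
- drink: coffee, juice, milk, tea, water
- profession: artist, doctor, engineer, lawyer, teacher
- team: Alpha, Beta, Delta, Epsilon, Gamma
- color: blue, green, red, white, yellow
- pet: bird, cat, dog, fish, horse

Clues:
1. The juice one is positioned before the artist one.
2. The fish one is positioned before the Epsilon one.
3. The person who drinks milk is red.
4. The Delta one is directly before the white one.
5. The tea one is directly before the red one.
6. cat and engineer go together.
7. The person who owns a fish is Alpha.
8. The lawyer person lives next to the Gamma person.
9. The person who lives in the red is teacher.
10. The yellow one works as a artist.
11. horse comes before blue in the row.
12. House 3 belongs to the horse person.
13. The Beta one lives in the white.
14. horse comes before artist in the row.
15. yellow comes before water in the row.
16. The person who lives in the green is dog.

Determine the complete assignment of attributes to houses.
Solution:

House | Drink | Profession | Team | Color | Pet
-----------------------------------------------
  1   | juice | doctor | Delta | green | dog
  2   | tea | lawyer | Beta | white | bird
  3   | milk | teacher | Gamma | red | horse
  4   | coffee | artist | Alpha | yellow | fish
  5   | water | engineer | Epsilon | blue | cat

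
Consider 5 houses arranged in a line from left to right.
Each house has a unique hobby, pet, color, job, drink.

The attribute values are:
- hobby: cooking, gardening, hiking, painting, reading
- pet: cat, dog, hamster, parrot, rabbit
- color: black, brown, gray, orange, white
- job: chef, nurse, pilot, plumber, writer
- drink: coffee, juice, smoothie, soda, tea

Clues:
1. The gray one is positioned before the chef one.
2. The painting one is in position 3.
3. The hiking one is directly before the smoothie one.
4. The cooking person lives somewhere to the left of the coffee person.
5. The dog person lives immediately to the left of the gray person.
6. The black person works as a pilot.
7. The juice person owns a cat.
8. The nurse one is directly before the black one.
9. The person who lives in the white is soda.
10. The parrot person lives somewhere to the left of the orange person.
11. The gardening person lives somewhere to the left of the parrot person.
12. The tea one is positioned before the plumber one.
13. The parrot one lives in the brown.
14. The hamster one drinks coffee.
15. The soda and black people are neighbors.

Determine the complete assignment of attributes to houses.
Solution:

House | Hobby | Pet | Color | Job | Drink
-----------------------------------------
  1   | hiking | rabbit | white | nurse | soda
  2   | gardening | dog | black | pilot | smoothie
  3   | painting | cat | gray | writer | juice
  4   | cooking | parrot | brown | chef | tea
  5   | reading | hamster | orange | plumber | coffee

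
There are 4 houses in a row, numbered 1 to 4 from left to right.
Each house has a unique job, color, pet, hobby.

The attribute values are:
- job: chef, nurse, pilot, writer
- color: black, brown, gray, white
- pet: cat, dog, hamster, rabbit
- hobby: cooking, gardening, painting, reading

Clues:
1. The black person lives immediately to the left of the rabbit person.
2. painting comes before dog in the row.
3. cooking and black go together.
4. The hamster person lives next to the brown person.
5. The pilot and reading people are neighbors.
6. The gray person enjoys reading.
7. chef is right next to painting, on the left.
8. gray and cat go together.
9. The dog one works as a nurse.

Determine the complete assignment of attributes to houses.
Solution:

House | Job | Color | Pet | Hobby
---------------------------------
  1   | chef | black | hamster | cooking
  2   | pilot | brown | rabbit | painting
  3   | writer | gray | cat | reading
  4   | nurse | white | dog | gardening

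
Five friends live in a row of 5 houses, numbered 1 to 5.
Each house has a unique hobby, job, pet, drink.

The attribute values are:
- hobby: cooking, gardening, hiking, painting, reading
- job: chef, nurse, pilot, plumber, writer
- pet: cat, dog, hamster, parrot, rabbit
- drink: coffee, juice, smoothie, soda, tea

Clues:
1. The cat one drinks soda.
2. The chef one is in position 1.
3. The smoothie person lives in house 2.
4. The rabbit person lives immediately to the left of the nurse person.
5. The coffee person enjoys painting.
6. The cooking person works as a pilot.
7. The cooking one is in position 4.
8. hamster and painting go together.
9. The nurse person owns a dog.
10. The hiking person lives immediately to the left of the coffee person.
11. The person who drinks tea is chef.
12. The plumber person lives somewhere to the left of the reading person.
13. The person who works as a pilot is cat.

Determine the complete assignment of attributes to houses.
Solution:

House | Hobby | Job | Pet | Drink
---------------------------------
  1   | gardening | chef | rabbit | tea
  2   | hiking | nurse | dog | smoothie
  3   | painting | plumber | hamster | coffee
  4   | cooking | pilot | cat | soda
  5   | reading | writer | parrot | juice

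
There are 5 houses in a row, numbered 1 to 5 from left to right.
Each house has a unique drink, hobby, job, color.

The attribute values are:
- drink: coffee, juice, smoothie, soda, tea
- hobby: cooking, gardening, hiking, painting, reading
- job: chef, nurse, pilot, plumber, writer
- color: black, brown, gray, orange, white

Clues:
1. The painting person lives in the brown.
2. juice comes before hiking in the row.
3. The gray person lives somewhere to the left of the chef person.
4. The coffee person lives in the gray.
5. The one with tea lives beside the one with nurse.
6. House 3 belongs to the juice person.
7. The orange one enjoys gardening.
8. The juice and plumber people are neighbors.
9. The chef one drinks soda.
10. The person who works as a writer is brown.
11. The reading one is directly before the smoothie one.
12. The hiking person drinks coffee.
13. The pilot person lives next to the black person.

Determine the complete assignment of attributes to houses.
Solution:

House | Drink | Hobby | Job | Color
-----------------------------------
  1   | tea | reading | pilot | white
  2   | smoothie | cooking | nurse | black
  3   | juice | painting | writer | brown
  4   | coffee | hiking | plumber | gray
  5   | soda | gardening | chef | orange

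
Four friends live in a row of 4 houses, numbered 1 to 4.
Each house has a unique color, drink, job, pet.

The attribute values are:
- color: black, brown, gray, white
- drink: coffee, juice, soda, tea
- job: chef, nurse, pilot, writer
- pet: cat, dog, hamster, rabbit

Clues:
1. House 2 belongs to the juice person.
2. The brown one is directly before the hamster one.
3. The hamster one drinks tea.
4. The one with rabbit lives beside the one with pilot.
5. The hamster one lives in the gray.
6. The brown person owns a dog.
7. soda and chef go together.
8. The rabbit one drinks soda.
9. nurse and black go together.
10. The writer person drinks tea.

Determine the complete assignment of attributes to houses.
Solution:

House | Color | Drink | Job | Pet
---------------------------------
  1   | white | soda | chef | rabbit
  2   | brown | juice | pilot | dog
  3   | gray | tea | writer | hamster
  4   | black | coffee | nurse | cat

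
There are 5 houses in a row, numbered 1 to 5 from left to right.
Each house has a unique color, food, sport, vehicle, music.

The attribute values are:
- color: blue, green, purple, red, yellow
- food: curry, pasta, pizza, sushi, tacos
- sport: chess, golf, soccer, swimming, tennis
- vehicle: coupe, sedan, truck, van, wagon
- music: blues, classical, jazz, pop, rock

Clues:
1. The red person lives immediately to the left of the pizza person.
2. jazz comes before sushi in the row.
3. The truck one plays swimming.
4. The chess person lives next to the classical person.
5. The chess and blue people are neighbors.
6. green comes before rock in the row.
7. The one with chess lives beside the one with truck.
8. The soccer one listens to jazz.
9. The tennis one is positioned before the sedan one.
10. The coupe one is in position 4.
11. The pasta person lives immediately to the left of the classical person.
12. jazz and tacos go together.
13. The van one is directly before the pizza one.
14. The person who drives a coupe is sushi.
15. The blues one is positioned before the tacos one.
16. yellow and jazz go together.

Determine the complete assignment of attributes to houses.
Solution:

House | Color | Food | Sport | Vehicle | Music
----------------------------------------------
  1   | red | pasta | chess | van | blues
  2   | blue | pizza | swimming | truck | classical
  3   | yellow | tacos | soccer | wagon | jazz
  4   | green | sushi | tennis | coupe | pop
  5   | purple | curry | golf | sedan | rock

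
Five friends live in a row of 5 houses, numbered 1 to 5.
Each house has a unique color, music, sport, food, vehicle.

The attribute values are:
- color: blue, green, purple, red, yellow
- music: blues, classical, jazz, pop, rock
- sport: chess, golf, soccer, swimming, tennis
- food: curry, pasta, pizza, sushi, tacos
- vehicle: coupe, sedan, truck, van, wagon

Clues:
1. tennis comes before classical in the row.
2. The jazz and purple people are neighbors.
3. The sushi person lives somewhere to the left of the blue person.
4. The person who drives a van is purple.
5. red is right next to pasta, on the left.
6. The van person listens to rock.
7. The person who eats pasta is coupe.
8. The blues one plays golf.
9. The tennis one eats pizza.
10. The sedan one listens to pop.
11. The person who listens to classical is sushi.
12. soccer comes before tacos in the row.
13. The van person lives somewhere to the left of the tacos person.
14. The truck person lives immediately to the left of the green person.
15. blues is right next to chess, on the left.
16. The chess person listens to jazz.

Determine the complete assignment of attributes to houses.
Solution:

House | Color | Music | Sport | Food | Vehicle
----------------------------------------------
  1   | red | blues | golf | curry | truck
  2   | green | jazz | chess | pasta | coupe
  3   | purple | rock | tennis | pizza | van
  4   | yellow | classical | soccer | sushi | wagon
  5   | blue | pop | swimming | tacos | sedan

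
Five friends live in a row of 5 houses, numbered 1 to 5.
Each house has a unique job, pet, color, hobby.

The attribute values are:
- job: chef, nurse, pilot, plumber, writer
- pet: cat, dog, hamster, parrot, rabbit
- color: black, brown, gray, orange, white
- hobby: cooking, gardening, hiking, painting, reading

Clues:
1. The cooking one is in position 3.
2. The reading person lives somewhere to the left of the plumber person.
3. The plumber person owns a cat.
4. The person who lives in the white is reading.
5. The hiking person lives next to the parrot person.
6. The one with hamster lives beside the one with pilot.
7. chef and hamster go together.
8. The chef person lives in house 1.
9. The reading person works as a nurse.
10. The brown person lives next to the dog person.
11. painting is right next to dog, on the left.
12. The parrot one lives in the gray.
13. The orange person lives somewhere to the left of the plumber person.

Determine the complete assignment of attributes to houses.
Solution:

House | Job | Pet | Color | Hobby
---------------------------------
  1   | chef | hamster | brown | painting
  2   | pilot | dog | orange | hiking
  3   | writer | parrot | gray | cooking
  4   | nurse | rabbit | white | reading
  5   | plumber | cat | black | gardening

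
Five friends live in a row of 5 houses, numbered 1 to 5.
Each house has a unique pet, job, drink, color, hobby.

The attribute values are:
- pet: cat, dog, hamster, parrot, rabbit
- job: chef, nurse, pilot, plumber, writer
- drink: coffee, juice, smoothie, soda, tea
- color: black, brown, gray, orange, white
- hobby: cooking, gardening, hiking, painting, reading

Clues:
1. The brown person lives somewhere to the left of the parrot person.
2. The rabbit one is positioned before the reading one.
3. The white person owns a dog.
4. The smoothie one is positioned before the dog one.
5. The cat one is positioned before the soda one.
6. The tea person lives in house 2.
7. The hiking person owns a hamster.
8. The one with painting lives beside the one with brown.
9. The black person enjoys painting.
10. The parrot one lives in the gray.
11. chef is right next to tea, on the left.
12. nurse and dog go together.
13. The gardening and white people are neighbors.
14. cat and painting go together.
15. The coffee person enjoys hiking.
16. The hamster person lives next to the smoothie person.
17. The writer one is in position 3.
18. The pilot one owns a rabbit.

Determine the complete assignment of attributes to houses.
Solution:

House | Pet | Job | Drink | Color | Hobby
-----------------------------------------
  1   | cat | chef | juice | black | painting
  2   | rabbit | pilot | tea | brown | cooking
  3   | hamster | writer | coffee | orange | hiking
  4   | parrot | plumber | smoothie | gray | gardening
  5   | dog | nurse | soda | white | reading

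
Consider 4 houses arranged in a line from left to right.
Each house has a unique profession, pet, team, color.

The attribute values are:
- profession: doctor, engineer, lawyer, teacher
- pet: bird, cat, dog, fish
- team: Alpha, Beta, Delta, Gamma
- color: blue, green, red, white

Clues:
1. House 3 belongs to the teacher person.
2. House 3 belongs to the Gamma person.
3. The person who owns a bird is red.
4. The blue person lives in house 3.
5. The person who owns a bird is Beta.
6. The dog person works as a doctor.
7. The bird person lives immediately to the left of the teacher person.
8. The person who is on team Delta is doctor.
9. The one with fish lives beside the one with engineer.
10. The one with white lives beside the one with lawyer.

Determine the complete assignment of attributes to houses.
Solution:

House | Profession | Pet | Team | Color
---------------------------------------
  1   | doctor | dog | Delta | white
  2   | lawyer | bird | Beta | red
  3   | teacher | fish | Gamma | blue
  4   | engineer | cat | Alpha | green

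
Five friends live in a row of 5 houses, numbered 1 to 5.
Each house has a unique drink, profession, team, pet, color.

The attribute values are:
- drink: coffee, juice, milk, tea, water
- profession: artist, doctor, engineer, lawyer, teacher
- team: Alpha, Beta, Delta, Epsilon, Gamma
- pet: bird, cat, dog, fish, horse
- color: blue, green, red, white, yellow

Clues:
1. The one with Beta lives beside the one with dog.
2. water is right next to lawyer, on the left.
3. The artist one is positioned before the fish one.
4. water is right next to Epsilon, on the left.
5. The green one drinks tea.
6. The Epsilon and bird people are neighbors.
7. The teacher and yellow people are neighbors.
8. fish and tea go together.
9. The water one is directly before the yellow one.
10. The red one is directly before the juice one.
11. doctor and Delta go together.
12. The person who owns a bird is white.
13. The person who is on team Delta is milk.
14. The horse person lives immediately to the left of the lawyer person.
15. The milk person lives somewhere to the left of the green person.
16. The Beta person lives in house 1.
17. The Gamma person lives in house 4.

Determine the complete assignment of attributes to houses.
Solution:

House | Drink | Profession | Team | Pet | Color
-----------------------------------------------
  1   | water | teacher | Beta | horse | red
  2   | juice | lawyer | Epsilon | dog | yellow
  3   | milk | doctor | Delta | bird | white
  4   | coffee | artist | Gamma | cat | blue
  5   | tea | engineer | Alpha | fish | green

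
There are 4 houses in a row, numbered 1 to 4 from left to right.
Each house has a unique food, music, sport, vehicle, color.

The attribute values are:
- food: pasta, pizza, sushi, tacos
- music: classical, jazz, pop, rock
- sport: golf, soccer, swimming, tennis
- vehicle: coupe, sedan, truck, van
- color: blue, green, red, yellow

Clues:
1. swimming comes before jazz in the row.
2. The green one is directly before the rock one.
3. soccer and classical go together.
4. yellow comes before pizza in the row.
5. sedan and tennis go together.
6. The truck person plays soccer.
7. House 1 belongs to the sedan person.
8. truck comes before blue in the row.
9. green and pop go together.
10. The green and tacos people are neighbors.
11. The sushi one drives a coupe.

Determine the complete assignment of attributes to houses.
Solution:

House | Food | Music | Sport | Vehicle | Color
----------------------------------------------
  1   | pasta | pop | tennis | sedan | green
  2   | tacos | rock | swimming | van | yellow
  3   | pizza | classical | soccer | truck | red
  4   | sushi | jazz | golf | coupe | blue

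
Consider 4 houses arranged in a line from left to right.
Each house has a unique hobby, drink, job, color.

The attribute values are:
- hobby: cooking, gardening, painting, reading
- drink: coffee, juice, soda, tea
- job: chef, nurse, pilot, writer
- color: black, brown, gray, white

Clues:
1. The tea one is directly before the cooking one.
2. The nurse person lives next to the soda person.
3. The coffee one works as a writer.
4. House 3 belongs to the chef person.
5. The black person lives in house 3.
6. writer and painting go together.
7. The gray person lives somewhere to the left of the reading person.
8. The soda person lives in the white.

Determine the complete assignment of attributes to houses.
Solution:

House | Hobby | Drink | Job | Color
-----------------------------------
  1   | gardening | tea | nurse | gray
  2   | cooking | soda | pilot | white
  3   | reading | juice | chef | black
  4   | painting | coffee | writer | brown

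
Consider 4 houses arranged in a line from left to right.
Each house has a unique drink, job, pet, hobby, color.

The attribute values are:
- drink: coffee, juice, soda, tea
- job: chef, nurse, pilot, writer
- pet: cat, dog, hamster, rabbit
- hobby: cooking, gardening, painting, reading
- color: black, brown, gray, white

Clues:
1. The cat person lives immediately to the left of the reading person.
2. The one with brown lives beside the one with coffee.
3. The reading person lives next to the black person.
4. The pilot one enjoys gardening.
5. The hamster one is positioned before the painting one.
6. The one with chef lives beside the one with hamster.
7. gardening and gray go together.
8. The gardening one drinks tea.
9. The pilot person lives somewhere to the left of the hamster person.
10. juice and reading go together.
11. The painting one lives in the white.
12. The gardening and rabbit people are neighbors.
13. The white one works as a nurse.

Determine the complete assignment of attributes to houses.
Solution:

House | Drink | Job | Pet | Hobby | Color
-----------------------------------------
  1   | tea | pilot | cat | gardening | gray
  2   | juice | chef | rabbit | reading | brown
  3   | coffee | writer | hamster | cooking | black
  4   | soda | nurse | dog | painting | white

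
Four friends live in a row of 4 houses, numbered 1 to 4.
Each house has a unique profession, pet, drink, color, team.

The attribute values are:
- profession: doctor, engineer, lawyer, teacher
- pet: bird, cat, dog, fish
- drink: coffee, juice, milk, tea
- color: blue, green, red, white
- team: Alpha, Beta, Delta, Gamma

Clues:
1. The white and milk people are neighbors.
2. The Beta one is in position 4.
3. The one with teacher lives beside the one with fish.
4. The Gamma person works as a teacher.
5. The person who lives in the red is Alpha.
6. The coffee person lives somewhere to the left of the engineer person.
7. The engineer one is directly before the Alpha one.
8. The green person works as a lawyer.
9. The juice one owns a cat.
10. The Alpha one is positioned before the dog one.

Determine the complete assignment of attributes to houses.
Solution:

House | Profession | Pet | Drink | Color | Team
-----------------------------------------------
  1   | teacher | bird | coffee | white | Gamma
  2   | engineer | fish | milk | blue | Delta
  3   | doctor | cat | juice | red | Alpha
  4   | lawyer | dog | tea | green | Beta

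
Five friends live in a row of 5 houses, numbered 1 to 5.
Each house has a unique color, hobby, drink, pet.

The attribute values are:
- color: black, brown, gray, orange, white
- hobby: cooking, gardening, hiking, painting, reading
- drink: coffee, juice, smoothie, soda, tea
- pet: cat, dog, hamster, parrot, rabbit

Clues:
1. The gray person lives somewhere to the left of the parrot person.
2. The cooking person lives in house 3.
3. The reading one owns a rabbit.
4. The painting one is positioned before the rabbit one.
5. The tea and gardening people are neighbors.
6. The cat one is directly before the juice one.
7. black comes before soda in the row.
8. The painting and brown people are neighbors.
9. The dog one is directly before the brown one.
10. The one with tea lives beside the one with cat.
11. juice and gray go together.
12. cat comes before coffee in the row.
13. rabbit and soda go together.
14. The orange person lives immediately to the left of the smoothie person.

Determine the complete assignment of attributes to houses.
Solution:

House | Color | Hobby | Drink | Pet
-----------------------------------
  1   | orange | painting | tea | dog
  2   | brown | gardening | smoothie | cat
  3   | gray | cooking | juice | hamster
  4   | black | hiking | coffee | parrot
  5   | white | reading | soda | rabbit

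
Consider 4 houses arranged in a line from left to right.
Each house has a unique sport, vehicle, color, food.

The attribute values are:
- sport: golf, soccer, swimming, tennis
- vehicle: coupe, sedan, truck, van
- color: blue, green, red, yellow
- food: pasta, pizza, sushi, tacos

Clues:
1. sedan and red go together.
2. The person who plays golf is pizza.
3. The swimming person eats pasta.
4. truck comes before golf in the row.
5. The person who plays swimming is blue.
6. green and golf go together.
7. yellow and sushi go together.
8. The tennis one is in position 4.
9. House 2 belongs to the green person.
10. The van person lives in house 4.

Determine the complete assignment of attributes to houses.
Solution:

House | Sport | Vehicle | Color | Food
--------------------------------------
  1   | swimming | truck | blue | pasta
  2   | golf | coupe | green | pizza
  3   | soccer | sedan | red | tacos
  4   | tennis | van | yellow | sushi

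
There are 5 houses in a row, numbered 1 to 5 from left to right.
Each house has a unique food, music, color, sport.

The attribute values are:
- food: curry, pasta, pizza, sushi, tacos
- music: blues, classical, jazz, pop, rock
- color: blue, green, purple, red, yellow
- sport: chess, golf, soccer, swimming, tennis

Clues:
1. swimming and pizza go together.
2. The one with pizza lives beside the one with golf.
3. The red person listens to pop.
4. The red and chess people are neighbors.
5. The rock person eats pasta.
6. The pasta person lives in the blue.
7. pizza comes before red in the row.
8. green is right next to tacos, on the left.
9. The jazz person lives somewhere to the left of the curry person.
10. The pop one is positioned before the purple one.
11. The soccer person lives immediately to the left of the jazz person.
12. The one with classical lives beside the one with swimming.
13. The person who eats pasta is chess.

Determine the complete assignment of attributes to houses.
Solution:

House | Food | Music | Color | Sport
------------------------------------
  1   | sushi | classical | yellow | soccer
  2   | pizza | jazz | green | swimming
  3   | tacos | pop | red | golf
  4   | pasta | rock | blue | chess
  5   | curry | blues | purple | tennis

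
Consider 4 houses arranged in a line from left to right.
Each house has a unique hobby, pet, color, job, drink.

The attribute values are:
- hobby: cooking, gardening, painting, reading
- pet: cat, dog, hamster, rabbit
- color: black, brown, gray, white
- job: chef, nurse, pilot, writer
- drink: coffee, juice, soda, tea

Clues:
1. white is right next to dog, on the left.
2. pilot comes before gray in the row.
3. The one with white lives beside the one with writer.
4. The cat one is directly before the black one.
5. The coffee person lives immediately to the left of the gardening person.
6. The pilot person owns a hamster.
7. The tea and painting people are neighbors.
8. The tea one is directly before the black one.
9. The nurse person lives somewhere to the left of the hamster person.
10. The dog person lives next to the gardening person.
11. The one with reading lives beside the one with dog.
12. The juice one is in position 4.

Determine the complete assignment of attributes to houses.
Solution:

House | Hobby | Pet | Color | Job | Drink
-----------------------------------------
  1   | reading | cat | white | nurse | tea
  2   | painting | dog | black | writer | coffee
  3   | gardening | hamster | brown | pilot | soda
  4   | cooking | rabbit | gray | chef | juice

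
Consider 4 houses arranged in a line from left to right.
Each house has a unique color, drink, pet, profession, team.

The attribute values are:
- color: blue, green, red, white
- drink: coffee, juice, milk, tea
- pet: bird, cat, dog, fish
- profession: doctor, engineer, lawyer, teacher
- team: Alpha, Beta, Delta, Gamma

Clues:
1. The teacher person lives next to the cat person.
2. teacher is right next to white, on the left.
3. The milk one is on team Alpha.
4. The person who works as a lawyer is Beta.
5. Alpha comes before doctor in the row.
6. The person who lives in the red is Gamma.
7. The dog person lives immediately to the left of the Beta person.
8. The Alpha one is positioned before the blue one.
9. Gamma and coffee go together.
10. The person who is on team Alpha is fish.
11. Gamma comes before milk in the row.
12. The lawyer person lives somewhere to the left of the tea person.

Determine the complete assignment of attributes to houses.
Solution:

House | Color | Drink | Pet | Profession | Team
-----------------------------------------------
  1   | red | coffee | dog | teacher | Gamma
  2   | white | juice | cat | lawyer | Beta
  3   | green | milk | fish | engineer | Alpha
  4   | blue | tea | bird | doctor | Delta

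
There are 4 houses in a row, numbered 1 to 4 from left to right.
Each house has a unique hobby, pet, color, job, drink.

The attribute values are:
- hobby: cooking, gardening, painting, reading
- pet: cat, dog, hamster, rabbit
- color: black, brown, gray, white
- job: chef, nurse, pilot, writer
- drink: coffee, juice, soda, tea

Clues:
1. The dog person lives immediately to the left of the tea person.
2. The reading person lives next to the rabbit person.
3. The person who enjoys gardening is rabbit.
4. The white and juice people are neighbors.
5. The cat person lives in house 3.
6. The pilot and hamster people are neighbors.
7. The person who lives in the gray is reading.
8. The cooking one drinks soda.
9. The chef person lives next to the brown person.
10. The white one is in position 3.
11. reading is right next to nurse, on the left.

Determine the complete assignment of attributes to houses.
Solution:

House | Hobby | Pet | Color | Job | Drink
-----------------------------------------
  1   | reading | dog | gray | chef | coffee
  2   | gardening | rabbit | brown | nurse | tea
  3   | cooking | cat | white | pilot | soda
  4   | painting | hamster | black | writer | juice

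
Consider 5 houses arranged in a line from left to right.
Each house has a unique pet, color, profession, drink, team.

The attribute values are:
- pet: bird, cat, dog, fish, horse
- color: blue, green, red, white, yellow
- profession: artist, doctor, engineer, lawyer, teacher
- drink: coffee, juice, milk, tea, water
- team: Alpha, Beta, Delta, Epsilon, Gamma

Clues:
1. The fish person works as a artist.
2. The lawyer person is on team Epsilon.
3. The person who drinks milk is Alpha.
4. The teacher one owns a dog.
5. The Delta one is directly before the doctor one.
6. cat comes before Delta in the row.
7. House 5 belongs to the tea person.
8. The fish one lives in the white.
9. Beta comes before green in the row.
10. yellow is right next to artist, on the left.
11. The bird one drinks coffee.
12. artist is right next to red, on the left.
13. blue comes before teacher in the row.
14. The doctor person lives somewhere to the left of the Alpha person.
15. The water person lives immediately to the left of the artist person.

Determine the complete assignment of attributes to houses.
Solution:

House | Pet | Color | Profession | Drink | Team
-----------------------------------------------
  1   | cat | yellow | lawyer | water | Epsilon
  2   | fish | white | artist | juice | Delta
  3   | bird | red | doctor | coffee | Beta
  4   | horse | blue | engineer | milk | Alpha
  5   | dog | green | teacher | tea | Gamma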